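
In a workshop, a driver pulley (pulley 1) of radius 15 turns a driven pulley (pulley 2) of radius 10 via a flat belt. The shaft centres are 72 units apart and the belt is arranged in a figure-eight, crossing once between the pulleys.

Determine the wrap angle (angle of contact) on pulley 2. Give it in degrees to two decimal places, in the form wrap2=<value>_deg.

crossed belt: β = asin((r1+r2)/C) = asin(25/72) = 20.3175°
wrap1 = wrap2 = π + 2β = 220.6350°

wrap2=220.64_deg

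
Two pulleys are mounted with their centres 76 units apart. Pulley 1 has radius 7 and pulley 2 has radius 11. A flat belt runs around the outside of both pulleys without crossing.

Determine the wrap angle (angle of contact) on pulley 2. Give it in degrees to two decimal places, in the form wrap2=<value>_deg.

wrap2=186.03_deg

open belt: β = asin((r2−r1)/C) = asin(4/76) = 3.0170°
wrap1 = π − 2β = 173.9661°
wrap2 = π + 2β = 186.0339°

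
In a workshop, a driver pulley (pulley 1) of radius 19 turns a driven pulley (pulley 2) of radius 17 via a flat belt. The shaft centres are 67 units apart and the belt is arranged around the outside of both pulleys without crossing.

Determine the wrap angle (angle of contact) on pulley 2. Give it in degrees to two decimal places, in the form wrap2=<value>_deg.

open belt: β = asin((r2−r1)/C) = asin(-2/67) = -1.7106°
wrap1 = π − 2β = 183.4212°
wrap2 = π + 2β = 176.5788°

wrap2=176.58_deg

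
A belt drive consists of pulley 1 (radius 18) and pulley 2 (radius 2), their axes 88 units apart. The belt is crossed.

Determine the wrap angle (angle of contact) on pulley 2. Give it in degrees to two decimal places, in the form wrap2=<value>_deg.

crossed belt: β = asin((r1+r2)/C) = asin(20/88) = 13.1366°
wrap1 = wrap2 = π + 2β = 206.2731°

wrap2=206.27_deg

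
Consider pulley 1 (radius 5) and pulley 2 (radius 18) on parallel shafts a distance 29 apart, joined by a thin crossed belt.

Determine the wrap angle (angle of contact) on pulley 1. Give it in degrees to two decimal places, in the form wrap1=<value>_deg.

crossed belt: β = asin((r1+r2)/C) = asin(23/29) = 52.4765°
wrap1 = wrap2 = π + 2β = 284.9530°

wrap1=284.95_deg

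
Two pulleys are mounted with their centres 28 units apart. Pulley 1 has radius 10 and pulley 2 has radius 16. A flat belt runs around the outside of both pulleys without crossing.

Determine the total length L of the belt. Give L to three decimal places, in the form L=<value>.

open belt: β = asin((r2−r1)/C) = asin(6/28) = 12.3736°
wrap1 = π − 2β = 155.2527°
wrap2 = π + 2β = 204.7473°
tangent length = C·cosβ = 27.3496
L = r1·wrap1 + r2·wrap2 + 2·C·cosβ = 10·2.7097 + 16·3.5735 + 2·27.3496 = 138.9721

L=138.972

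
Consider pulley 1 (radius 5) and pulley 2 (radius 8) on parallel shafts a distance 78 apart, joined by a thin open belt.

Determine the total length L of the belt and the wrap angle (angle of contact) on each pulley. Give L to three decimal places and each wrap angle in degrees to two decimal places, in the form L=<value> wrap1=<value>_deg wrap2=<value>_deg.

open belt: β = asin((r2−r1)/C) = asin(3/78) = 2.2042°
wrap1 = π − 2β = 175.5915°
wrap2 = π + 2β = 184.4085°
tangent length = C·cosβ = 77.9423
L = r1·wrap1 + r2·wrap2 + 2·C·cosβ = 5·3.0647 + 8·3.2185 + 2·77.9423 = 196.9561

L=196.956 wrap1=175.59_deg wrap2=184.41_deg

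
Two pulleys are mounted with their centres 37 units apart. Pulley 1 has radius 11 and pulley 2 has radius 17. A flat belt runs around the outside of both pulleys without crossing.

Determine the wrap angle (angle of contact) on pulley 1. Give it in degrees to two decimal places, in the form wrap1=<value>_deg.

wrap1=161.34_deg

open belt: β = asin((r2−r1)/C) = asin(6/37) = 9.3324°
wrap1 = π − 2β = 161.3352°
wrap2 = π + 2β = 198.6648°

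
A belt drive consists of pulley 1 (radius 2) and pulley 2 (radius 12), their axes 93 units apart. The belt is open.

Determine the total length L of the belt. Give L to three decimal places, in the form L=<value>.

L=231.059

open belt: β = asin((r2−r1)/C) = asin(10/93) = 6.1728°
wrap1 = π − 2β = 167.6545°
wrap2 = π + 2β = 192.3455°
tangent length = C·cosβ = 92.4608
L = r1·wrap1 + r2·wrap2 + 2·C·cosβ = 2·2.9261 + 12·3.3571 + 2·92.4608 = 231.0586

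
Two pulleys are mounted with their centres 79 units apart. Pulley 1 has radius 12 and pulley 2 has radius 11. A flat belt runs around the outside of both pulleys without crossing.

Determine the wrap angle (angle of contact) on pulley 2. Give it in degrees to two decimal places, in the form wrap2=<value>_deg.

open belt: β = asin((r2−r1)/C) = asin(-1/79) = -0.7253°
wrap1 = π − 2β = 181.4506°
wrap2 = π + 2β = 178.5494°

wrap2=178.55_deg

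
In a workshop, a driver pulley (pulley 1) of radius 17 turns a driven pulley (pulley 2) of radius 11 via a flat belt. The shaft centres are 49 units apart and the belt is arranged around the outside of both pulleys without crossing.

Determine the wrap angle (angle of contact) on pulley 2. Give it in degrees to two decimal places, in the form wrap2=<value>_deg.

open belt: β = asin((r2−r1)/C) = asin(-6/49) = -7.0335°
wrap1 = π − 2β = 194.0669°
wrap2 = π + 2β = 165.9331°

wrap2=165.93_deg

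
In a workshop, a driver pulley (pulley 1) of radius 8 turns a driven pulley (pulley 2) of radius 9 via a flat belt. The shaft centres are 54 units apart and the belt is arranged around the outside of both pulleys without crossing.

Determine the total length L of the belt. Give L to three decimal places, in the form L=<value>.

open belt: β = asin((r2−r1)/C) = asin(1/54) = 1.0611°
wrap1 = π − 2β = 177.8778°
wrap2 = π + 2β = 182.1222°
tangent length = C·cosβ = 53.9907
L = r1·wrap1 + r2·wrap2 + 2·C·cosβ = 8·3.1046 + 9·3.1786 + 2·53.9907 = 161.4256

L=161.426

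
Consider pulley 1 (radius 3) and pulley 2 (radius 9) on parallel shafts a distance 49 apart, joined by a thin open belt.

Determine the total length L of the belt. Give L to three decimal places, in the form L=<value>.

open belt: β = asin((r2−r1)/C) = asin(6/49) = 7.0335°
wrap1 = π − 2β = 165.9331°
wrap2 = π + 2β = 194.0669°
tangent length = C·cosβ = 48.6313
L = r1·wrap1 + r2·wrap2 + 2·C·cosβ = 3·2.8961 + 9·3.3871 + 2·48.6313 = 136.4347

L=136.435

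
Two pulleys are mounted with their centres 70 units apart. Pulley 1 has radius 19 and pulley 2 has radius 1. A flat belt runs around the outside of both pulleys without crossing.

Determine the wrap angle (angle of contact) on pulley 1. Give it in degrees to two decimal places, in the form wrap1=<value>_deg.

open belt: β = asin((r2−r1)/C) = asin(-18/70) = -14.9006°
wrap1 = π − 2β = 209.8012°
wrap2 = π + 2β = 150.1988°

wrap1=209.80_deg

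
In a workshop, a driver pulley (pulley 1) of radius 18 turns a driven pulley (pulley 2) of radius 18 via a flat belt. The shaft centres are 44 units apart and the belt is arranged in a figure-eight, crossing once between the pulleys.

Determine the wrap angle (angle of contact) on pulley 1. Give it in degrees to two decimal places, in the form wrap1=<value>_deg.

wrap1=289.81_deg

crossed belt: β = asin((r1+r2)/C) = asin(36/44) = 54.9032°
wrap1 = wrap2 = π + 2β = 289.8064°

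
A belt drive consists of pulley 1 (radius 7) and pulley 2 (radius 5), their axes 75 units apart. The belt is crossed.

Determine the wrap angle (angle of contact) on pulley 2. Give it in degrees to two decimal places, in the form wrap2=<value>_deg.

crossed belt: β = asin((r1+r2)/C) = asin(12/75) = 9.2069°
wrap1 = wrap2 = π + 2β = 198.4138°

wrap2=198.41_deg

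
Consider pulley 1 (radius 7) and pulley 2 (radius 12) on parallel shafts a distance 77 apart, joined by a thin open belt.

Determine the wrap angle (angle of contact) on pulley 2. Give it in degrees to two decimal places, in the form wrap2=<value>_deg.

wrap2=187.45_deg

open belt: β = asin((r2−r1)/C) = asin(5/77) = 3.7231°
wrap1 = π − 2β = 172.5538°
wrap2 = π + 2β = 187.4462°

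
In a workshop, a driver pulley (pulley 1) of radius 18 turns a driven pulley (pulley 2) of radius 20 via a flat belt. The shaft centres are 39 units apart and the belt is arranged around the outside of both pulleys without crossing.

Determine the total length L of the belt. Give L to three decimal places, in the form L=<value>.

open belt: β = asin((r2−r1)/C) = asin(2/39) = 2.9395°
wrap1 = π − 2β = 174.1209°
wrap2 = π + 2β = 185.8791°
tangent length = C·cosβ = 38.9487
L = r1·wrap1 + r2·wrap2 + 2·C·cosβ = 18·3.0390 + 20·3.2442 + 2·38.9487 = 197.4831

L=197.483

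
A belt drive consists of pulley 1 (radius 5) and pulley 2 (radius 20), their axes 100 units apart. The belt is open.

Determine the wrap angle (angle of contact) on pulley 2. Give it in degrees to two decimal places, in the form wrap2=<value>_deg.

open belt: β = asin((r2−r1)/C) = asin(15/100) = 8.6269°
wrap1 = π − 2β = 162.7461°
wrap2 = π + 2β = 197.2539°

wrap2=197.25_deg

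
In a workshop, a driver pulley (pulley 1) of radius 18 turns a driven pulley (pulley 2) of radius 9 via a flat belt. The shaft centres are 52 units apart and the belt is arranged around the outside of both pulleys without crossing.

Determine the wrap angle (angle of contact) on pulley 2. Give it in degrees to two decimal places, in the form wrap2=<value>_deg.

wrap2=160.07_deg

open belt: β = asin((r2−r1)/C) = asin(-9/52) = -9.9668°
wrap1 = π − 2β = 199.9335°
wrap2 = π + 2β = 160.0665°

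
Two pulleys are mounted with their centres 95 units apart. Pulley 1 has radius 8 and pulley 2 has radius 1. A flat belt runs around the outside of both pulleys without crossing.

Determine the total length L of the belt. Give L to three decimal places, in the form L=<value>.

open belt: β = asin((r2−r1)/C) = asin(-7/95) = -4.2256°
wrap1 = π − 2β = 188.4512°
wrap2 = π + 2β = 171.5488°
tangent length = C·cosβ = 94.7418
L = r1·wrap1 + r2·wrap2 + 2·C·cosβ = 8·3.2891 + 1·2.9941 + 2·94.7418 = 218.7904

L=218.790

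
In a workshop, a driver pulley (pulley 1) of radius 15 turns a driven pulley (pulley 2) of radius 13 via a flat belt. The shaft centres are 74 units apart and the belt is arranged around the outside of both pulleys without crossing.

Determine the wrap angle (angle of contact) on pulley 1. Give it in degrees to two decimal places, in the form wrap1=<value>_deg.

wrap1=183.10_deg

open belt: β = asin((r2−r1)/C) = asin(-2/74) = -1.5487°
wrap1 = π − 2β = 183.0974°
wrap2 = π + 2β = 176.9026°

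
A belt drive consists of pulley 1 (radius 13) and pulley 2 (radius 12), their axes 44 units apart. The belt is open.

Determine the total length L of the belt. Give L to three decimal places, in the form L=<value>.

open belt: β = asin((r2−r1)/C) = asin(-1/44) = -1.3023°
wrap1 = π − 2β = 182.6046°
wrap2 = π + 2β = 177.3954°
tangent length = C·cosβ = 43.9886
L = r1·wrap1 + r2·wrap2 + 2·C·cosβ = 13·3.1871 + 12·3.0961 + 2·43.9886 = 166.5625

L=166.563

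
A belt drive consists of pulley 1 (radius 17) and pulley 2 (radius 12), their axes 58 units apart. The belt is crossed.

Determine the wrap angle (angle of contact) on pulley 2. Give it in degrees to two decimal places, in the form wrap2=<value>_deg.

wrap2=240.00_deg

crossed belt: β = asin((r1+r2)/C) = asin(29/58) = 30.0000°
wrap1 = wrap2 = π + 2β = 240.0000°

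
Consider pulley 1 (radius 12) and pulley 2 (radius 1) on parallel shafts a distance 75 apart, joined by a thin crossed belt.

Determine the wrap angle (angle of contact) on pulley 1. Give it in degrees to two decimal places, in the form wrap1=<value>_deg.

crossed belt: β = asin((r1+r2)/C) = asin(13/75) = 9.9817°
wrap1 = wrap2 = π + 2β = 199.9634°

wrap1=199.96_deg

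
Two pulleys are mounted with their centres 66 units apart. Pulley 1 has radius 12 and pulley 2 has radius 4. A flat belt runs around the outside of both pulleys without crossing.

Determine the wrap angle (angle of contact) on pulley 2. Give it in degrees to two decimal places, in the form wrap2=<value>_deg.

wrap2=166.08_deg

open belt: β = asin((r2−r1)/C) = asin(-8/66) = -6.9621°
wrap1 = π − 2β = 193.9241°
wrap2 = π + 2β = 166.0759°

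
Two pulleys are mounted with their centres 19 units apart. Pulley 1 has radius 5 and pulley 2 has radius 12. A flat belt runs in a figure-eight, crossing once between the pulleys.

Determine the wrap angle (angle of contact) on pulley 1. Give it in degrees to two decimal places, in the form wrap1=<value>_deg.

wrap1=306.95_deg

crossed belt: β = asin((r1+r2)/C) = asin(17/19) = 63.4746°
wrap1 = wrap2 = π + 2β = 306.9493°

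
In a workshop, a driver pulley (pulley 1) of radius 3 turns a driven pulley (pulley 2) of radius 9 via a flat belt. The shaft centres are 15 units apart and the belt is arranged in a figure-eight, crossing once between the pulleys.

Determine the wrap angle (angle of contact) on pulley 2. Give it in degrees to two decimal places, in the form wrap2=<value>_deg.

crossed belt: β = asin((r1+r2)/C) = asin(12/15) = 53.1301°
wrap1 = wrap2 = π + 2β = 286.2602°

wrap2=286.26_deg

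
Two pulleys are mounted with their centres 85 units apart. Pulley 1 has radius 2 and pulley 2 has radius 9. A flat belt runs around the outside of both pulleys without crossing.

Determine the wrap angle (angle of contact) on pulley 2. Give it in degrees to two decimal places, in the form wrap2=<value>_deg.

open belt: β = asin((r2−r1)/C) = asin(7/85) = 4.7238°
wrap1 = π − 2β = 170.5523°
wrap2 = π + 2β = 189.4477°

wrap2=189.45_deg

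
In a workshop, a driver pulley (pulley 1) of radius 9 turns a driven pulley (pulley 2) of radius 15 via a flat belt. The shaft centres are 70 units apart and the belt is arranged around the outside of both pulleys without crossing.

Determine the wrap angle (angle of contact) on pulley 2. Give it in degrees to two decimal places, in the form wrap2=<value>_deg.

open belt: β = asin((r2−r1)/C) = asin(6/70) = 4.9171°
wrap1 = π − 2β = 170.1658°
wrap2 = π + 2β = 189.8342°

wrap2=189.83_deg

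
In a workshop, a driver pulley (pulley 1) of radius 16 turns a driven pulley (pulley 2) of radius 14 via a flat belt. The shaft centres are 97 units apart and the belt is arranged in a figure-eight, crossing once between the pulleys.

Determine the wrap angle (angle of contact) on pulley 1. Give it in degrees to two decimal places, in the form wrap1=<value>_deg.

crossed belt: β = asin((r1+r2)/C) = asin(30/97) = 18.0157°
wrap1 = wrap2 = π + 2β = 216.0315°

wrap1=216.03_deg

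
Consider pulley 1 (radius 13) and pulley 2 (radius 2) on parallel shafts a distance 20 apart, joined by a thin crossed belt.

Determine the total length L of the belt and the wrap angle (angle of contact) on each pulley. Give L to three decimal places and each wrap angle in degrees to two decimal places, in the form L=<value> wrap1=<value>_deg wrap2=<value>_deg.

L=99.023 wrap1=277.18_deg wrap2=277.18_deg

crossed belt: β = asin((r1+r2)/C) = asin(15/20) = 48.5904°
wrap1 = wrap2 = π + 2β = 277.1808°
tangent length = C·cosβ = 13.2288
L = (r1+r2)·wrap + 2·C·cosβ = 15·4.8377 + 2·13.2288 = 99.0233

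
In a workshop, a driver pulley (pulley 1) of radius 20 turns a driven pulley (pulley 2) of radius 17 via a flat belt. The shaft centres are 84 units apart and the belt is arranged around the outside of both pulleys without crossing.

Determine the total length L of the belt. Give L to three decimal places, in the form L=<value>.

open belt: β = asin((r2−r1)/C) = asin(-3/84) = -2.0467°
wrap1 = π − 2β = 184.0934°
wrap2 = π + 2β = 175.9066°
tangent length = C·cosβ = 83.9464
L = r1·wrap1 + r2·wrap2 + 2·C·cosβ = 20·3.2130 + 17·3.0701 + 2·83.9464 = 284.3461

L=284.346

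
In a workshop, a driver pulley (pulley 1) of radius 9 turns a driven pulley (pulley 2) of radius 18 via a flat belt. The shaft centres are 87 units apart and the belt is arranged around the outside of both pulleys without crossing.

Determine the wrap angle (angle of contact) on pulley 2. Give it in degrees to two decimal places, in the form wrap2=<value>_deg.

open belt: β = asin((r2−r1)/C) = asin(9/87) = 5.9378°
wrap1 = π − 2β = 168.1245°
wrap2 = π + 2β = 191.8755°

wrap2=191.88_deg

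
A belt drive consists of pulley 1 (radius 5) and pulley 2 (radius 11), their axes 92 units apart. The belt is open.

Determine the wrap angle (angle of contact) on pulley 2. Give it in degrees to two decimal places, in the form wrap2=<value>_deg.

open belt: β = asin((r2−r1)/C) = asin(6/92) = 3.7393°
wrap1 = π − 2β = 172.5213°
wrap2 = π + 2β = 187.4787°

wrap2=187.48_deg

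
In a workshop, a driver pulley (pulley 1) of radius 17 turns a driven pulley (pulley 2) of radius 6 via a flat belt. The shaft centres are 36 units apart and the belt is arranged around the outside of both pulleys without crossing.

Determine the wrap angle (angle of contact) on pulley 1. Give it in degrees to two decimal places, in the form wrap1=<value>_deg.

wrap1=215.58_deg

open belt: β = asin((r2−r1)/C) = asin(-11/36) = -17.7916°
wrap1 = π − 2β = 215.5832°
wrap2 = π + 2β = 144.4168°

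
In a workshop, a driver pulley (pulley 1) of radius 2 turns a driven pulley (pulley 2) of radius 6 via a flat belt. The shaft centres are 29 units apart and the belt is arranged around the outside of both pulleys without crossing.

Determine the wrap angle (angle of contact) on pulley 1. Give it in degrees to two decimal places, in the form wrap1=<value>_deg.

wrap1=164.14_deg

open belt: β = asin((r2−r1)/C) = asin(4/29) = 7.9281°
wrap1 = π − 2β = 164.1437°
wrap2 = π + 2β = 195.8563°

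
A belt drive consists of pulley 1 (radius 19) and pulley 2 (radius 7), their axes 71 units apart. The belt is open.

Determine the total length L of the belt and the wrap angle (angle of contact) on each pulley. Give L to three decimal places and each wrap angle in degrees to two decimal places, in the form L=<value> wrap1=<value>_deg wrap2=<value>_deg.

L=225.714 wrap1=199.46_deg wrap2=160.54_deg

open belt: β = asin((r2−r1)/C) = asin(-12/71) = -9.7305°
wrap1 = π − 2β = 199.4610°
wrap2 = π + 2β = 160.5390°
tangent length = C·cosβ = 69.9786
L = r1·wrap1 + r2·wrap2 + 2·C·cosβ = 19·3.4813 + 7·2.8019 + 2·69.9786 = 225.7144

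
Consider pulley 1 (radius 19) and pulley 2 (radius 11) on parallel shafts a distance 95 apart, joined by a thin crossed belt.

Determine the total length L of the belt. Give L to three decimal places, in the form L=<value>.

L=293.803

crossed belt: β = asin((r1+r2)/C) = asin(30/95) = 18.4085°
wrap1 = wrap2 = π + 2β = 216.8170°
tangent length = C·cosβ = 90.1388
L = (r1+r2)·wrap + 2·C·cosβ = 30·3.7842 + 2·90.1388 = 293.8027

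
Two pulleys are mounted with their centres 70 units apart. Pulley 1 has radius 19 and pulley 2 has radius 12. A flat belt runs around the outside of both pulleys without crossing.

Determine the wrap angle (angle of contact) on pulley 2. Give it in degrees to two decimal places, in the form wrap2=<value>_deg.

open belt: β = asin((r2−r1)/C) = asin(-7/70) = -5.7392°
wrap1 = π − 2β = 191.4783°
wrap2 = π + 2β = 168.5217°

wrap2=168.52_deg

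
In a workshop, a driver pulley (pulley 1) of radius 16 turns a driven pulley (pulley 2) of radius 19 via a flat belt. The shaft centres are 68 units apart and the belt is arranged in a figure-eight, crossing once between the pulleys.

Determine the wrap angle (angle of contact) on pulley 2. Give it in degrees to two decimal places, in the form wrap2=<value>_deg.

wrap2=241.96_deg

crossed belt: β = asin((r1+r2)/C) = asin(35/68) = 30.9778°
wrap1 = wrap2 = π + 2β = 241.9556°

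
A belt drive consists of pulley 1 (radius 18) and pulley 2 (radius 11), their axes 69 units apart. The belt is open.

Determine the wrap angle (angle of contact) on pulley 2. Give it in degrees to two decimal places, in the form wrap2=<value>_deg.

open belt: β = asin((r2−r1)/C) = asin(-7/69) = -5.8226°
wrap1 = π − 2β = 191.6453°
wrap2 = π + 2β = 168.3547°

wrap2=168.35_deg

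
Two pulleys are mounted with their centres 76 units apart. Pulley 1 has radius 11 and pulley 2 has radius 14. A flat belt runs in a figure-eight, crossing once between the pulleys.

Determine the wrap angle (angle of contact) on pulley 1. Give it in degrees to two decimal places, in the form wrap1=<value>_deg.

crossed belt: β = asin((r1+r2)/C) = asin(25/76) = 19.2049°
wrap1 = wrap2 = π + 2β = 218.4098°

wrap1=218.41_deg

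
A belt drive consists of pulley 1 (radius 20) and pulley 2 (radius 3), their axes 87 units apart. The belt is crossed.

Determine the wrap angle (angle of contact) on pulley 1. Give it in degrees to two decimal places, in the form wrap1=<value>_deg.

wrap1=210.66_deg

crossed belt: β = asin((r1+r2)/C) = asin(23/87) = 15.3294°
wrap1 = wrap2 = π + 2β = 210.6588°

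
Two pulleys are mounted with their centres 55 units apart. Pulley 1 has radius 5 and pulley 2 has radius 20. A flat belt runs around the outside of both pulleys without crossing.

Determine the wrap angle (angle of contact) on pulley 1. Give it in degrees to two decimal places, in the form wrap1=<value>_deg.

open belt: β = asin((r2−r1)/C) = asin(15/55) = 15.8266°
wrap1 = π − 2β = 148.3468°
wrap2 = π + 2β = 211.6532°

wrap1=148.35_deg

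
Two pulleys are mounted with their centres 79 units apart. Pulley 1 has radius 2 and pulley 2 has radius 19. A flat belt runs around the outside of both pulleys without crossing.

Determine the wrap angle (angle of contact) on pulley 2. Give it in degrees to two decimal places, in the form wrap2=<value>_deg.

open belt: β = asin((r2−r1)/C) = asin(17/79) = 12.4267°
wrap1 = π − 2β = 155.1467°
wrap2 = π + 2β = 204.8533°

wrap2=204.85_deg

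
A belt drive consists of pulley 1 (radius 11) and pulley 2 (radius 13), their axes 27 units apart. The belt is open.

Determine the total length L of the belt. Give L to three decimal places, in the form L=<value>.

L=129.546

open belt: β = asin((r2−r1)/C) = asin(2/27) = 4.2480°
wrap1 = π − 2β = 171.5040°
wrap2 = π + 2β = 188.4960°
tangent length = C·cosβ = 26.9258
L = r1·wrap1 + r2·wrap2 + 2·C·cosβ = 11·2.9933 + 13·3.2899 + 2·26.9258 = 129.5464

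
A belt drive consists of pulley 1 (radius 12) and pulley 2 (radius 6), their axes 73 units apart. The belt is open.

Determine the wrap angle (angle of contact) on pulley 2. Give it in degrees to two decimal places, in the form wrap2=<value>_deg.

open belt: β = asin((r2−r1)/C) = asin(-6/73) = -4.7146°
wrap1 = π − 2β = 189.4291°
wrap2 = π + 2β = 170.5709°

wrap2=170.57_deg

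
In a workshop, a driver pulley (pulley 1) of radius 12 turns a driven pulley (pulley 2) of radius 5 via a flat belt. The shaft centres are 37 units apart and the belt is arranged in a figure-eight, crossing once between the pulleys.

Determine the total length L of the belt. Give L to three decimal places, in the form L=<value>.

L=135.365

crossed belt: β = asin((r1+r2)/C) = asin(17/37) = 27.3522°
wrap1 = wrap2 = π + 2β = 234.7045°
tangent length = C·cosβ = 32.8634
L = (r1+r2)·wrap + 2·C·cosβ = 17·4.0964 + 2·32.8634 = 135.3649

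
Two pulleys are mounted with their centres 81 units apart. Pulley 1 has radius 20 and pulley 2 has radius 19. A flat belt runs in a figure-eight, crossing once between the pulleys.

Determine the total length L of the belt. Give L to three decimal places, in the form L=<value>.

crossed belt: β = asin((r1+r2)/C) = asin(39/81) = 28.7822°
wrap1 = wrap2 = π + 2β = 237.5644°
tangent length = C·cosβ = 70.9930
L = (r1+r2)·wrap + 2·C·cosβ = 39·4.1463 + 2·70.9930 = 303.6909

L=303.691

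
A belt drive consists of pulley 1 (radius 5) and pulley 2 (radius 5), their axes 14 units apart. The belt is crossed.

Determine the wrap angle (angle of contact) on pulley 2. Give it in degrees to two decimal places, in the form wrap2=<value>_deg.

wrap2=271.17_deg

crossed belt: β = asin((r1+r2)/C) = asin(10/14) = 45.5847°
wrap1 = wrap2 = π + 2β = 271.1694°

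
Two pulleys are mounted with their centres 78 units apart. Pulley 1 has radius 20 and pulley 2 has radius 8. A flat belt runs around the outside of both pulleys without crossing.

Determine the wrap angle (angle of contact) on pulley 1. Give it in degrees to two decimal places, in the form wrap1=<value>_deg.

wrap1=197.70_deg

open belt: β = asin((r2−r1)/C) = asin(-12/78) = -8.8499°
wrap1 = π − 2β = 197.6998°
wrap2 = π + 2β = 162.3002°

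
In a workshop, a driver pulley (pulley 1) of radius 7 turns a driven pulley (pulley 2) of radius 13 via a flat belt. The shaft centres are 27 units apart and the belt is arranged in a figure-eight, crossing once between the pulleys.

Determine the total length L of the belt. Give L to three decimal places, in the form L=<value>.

L=132.475

crossed belt: β = asin((r1+r2)/C) = asin(20/27) = 47.7946°
wrap1 = wrap2 = π + 2β = 275.5891°
tangent length = C·cosβ = 18.1384
L = (r1+r2)·wrap + 2·C·cosβ = 20·4.8099 + 2·18.1384 = 132.4755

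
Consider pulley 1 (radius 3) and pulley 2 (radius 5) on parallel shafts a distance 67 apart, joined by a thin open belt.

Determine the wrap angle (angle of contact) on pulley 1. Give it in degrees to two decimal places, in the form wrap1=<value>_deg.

open belt: β = asin((r2−r1)/C) = asin(2/67) = 1.7106°
wrap1 = π − 2β = 176.5788°
wrap2 = π + 2β = 183.4212°

wrap1=176.58_deg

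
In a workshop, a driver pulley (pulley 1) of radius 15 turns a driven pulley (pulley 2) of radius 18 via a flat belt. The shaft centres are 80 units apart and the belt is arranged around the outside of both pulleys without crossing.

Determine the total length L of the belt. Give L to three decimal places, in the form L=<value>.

open belt: β = asin((r2−r1)/C) = asin(3/80) = 2.1491°
wrap1 = π − 2β = 175.7018°
wrap2 = π + 2β = 184.2982°
tangent length = C·cosβ = 79.9437
L = r1·wrap1 + r2·wrap2 + 2·C·cosβ = 15·3.0666 + 18·3.2166 + 2·79.9437 = 263.7851

L=263.785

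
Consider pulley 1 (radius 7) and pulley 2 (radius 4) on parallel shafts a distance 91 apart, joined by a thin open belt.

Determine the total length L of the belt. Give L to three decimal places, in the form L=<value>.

open belt: β = asin((r2−r1)/C) = asin(-3/91) = -1.8892°
wrap1 = π − 2β = 183.7784°
wrap2 = π + 2β = 176.2216°
tangent length = C·cosβ = 90.9505
L = r1·wrap1 + r2·wrap2 + 2·C·cosβ = 7·3.2075 + 4·3.0756 + 2·90.9505 = 216.6564

L=216.656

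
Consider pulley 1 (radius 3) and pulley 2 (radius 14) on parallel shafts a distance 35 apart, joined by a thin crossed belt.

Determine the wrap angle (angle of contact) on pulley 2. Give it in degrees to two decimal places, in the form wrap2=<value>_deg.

crossed belt: β = asin((r1+r2)/C) = asin(17/35) = 29.0593°
wrap1 = wrap2 = π + 2β = 238.1186°

wrap2=238.12_deg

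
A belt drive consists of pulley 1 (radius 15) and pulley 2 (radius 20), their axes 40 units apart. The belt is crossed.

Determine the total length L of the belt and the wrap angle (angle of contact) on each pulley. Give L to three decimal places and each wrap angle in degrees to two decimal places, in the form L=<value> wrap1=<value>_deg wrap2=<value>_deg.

L=223.266 wrap1=302.09_deg wrap2=302.09_deg

crossed belt: β = asin((r1+r2)/C) = asin(35/40) = 61.0450°
wrap1 = wrap2 = π + 2β = 302.0900°
tangent length = C·cosβ = 19.3649
L = (r1+r2)·wrap + 2·C·cosβ = 35·5.2725 + 2·19.3649 = 223.2661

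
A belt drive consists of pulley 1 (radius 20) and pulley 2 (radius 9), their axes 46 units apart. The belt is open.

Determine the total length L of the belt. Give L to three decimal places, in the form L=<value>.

L=185.749

open belt: β = asin((r2−r1)/C) = asin(-11/46) = -13.8352°
wrap1 = π − 2β = 207.6704°
wrap2 = π + 2β = 152.3296°
tangent length = C·cosβ = 44.6654
L = r1·wrap1 + r2·wrap2 + 2·C·cosβ = 20·3.6245 + 9·2.6587 + 2·44.6654 = 185.7494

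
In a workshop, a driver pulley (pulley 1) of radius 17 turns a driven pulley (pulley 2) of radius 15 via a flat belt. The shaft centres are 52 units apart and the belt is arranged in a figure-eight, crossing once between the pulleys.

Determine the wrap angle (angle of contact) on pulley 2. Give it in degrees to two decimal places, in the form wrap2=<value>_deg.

crossed belt: β = asin((r1+r2)/C) = asin(32/52) = 37.9799°
wrap1 = wrap2 = π + 2β = 255.9597°

wrap2=255.96_deg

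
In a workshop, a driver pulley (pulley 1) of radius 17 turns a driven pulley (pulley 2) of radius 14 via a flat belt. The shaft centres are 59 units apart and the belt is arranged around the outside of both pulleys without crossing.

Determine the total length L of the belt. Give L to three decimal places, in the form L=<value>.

open belt: β = asin((r2−r1)/C) = asin(-3/59) = -2.9146°
wrap1 = π − 2β = 185.8292°
wrap2 = π + 2β = 174.1708°
tangent length = C·cosβ = 58.9237
L = r1·wrap1 + r2·wrap2 + 2·C·cosβ = 17·3.2433 + 14·3.0399 + 2·58.9237 = 215.5419

L=215.542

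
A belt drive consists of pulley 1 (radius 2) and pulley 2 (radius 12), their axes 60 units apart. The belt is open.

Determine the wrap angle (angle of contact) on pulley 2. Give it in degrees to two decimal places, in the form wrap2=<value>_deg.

open belt: β = asin((r2−r1)/C) = asin(10/60) = 9.5941°
wrap1 = π − 2β = 160.8119°
wrap2 = π + 2β = 199.1881°

wrap2=199.19_deg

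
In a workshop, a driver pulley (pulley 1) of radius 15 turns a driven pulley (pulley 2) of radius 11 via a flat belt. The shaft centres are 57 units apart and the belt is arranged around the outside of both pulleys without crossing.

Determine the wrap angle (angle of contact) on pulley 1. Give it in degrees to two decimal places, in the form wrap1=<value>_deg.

wrap1=188.05_deg

open belt: β = asin((r2−r1)/C) = asin(-4/57) = -4.0241°
wrap1 = π − 2β = 188.0481°
wrap2 = π + 2β = 171.9519°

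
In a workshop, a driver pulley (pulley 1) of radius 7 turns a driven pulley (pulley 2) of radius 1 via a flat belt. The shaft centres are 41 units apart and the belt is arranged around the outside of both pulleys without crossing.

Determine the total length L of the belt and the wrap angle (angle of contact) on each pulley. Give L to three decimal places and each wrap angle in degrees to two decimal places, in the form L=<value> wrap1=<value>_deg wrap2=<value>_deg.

L=108.012 wrap1=196.83_deg wrap2=163.17_deg

open belt: β = asin((r2−r1)/C) = asin(-6/41) = -8.4150°
wrap1 = π − 2β = 196.8299°
wrap2 = π + 2β = 163.1701°
tangent length = C·cosβ = 40.5586
L = r1·wrap1 + r2·wrap2 + 2·C·cosβ = 7·3.4353 + 1·2.8479 + 2·40.5586 = 108.0124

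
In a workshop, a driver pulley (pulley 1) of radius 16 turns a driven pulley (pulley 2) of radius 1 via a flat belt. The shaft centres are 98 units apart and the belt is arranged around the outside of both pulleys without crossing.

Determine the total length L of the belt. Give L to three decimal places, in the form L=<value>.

open belt: β = asin((r2−r1)/C) = asin(-15/98) = -8.8044°
wrap1 = π − 2β = 197.6087°
wrap2 = π + 2β = 162.3913°
tangent length = C·cosβ = 96.8452
L = r1·wrap1 + r2·wrap2 + 2·C·cosβ = 16·3.4489 + 1·2.8343 + 2·96.8452 = 251.7075

L=251.708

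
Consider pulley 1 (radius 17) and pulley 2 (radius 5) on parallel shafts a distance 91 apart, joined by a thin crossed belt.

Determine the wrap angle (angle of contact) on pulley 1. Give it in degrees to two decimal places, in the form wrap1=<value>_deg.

crossed belt: β = asin((r1+r2)/C) = asin(22/91) = 13.9903°
wrap1 = wrap2 = π + 2β = 207.9807°

wrap1=207.98_deg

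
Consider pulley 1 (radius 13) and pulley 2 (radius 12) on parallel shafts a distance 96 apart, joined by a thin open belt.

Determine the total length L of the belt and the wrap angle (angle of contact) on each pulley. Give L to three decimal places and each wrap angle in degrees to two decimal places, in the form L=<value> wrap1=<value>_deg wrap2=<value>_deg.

L=270.550 wrap1=181.19_deg wrap2=178.81_deg

open belt: β = asin((r2−r1)/C) = asin(-1/96) = -0.5968°
wrap1 = π − 2β = 181.1937°
wrap2 = π + 2β = 178.8063°
tangent length = C·cosβ = 95.9948
L = r1·wrap1 + r2·wrap2 + 2·C·cosβ = 13·3.1624 + 12·3.1208 + 2·95.9948 = 270.5502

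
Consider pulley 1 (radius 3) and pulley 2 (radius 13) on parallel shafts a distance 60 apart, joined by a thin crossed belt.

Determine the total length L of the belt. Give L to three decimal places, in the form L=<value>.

crossed belt: β = asin((r1+r2)/C) = asin(16/60) = 15.4660°
wrap1 = wrap2 = π + 2β = 210.9320°
tangent length = C·cosβ = 57.8273
L = (r1+r2)·wrap + 2·C·cosβ = 16·3.6815 + 2·57.8273 = 174.5580

L=174.558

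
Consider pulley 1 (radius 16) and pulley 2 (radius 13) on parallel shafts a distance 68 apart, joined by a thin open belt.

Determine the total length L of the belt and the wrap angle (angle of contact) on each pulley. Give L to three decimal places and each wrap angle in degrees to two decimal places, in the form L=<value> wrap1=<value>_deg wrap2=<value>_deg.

L=227.239 wrap1=185.06_deg wrap2=174.94_deg

open belt: β = asin((r2−r1)/C) = asin(-3/68) = -2.5286°
wrap1 = π − 2β = 185.0572°
wrap2 = π + 2β = 174.9428°
tangent length = C·cosβ = 67.9338
L = r1·wrap1 + r2·wrap2 + 2·C·cosβ = 16·3.2299 + 13·3.0533 + 2·67.9338 = 227.2386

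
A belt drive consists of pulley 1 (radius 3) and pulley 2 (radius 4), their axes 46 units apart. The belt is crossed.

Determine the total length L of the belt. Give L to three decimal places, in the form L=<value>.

crossed belt: β = asin((r1+r2)/C) = asin(7/46) = 8.7529°
wrap1 = wrap2 = π + 2β = 197.5059°
tangent length = C·cosβ = 45.4643
L = (r1+r2)·wrap + 2·C·cosβ = 7·3.4471 + 2·45.4643 = 115.0584

L=115.058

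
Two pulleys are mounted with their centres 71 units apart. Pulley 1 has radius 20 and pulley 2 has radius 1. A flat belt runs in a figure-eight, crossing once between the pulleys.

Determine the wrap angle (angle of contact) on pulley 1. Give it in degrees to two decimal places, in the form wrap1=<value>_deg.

crossed belt: β = asin((r1+r2)/C) = asin(21/71) = 17.2040°
wrap1 = wrap2 = π + 2β = 214.4080°

wrap1=214.41_deg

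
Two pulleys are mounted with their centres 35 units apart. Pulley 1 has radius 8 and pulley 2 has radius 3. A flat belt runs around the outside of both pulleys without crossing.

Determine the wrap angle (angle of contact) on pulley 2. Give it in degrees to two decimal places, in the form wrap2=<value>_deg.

wrap2=163.57_deg

open belt: β = asin((r2−r1)/C) = asin(-5/35) = -8.2132°
wrap1 = π − 2β = 196.4264°
wrap2 = π + 2β = 163.5736°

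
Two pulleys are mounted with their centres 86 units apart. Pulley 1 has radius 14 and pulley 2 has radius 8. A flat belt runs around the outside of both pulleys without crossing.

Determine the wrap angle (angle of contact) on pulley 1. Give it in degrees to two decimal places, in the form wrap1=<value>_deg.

wrap1=188.00_deg

open belt: β = asin((r2−r1)/C) = asin(-6/86) = -4.0006°
wrap1 = π − 2β = 188.0013°
wrap2 = π + 2β = 171.9987°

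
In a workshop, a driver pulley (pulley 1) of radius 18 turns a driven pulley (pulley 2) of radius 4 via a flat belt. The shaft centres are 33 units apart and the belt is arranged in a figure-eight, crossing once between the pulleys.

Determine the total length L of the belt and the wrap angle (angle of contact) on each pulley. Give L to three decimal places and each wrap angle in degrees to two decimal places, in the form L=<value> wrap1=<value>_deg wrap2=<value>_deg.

L=150.417 wrap1=263.62_deg wrap2=263.62_deg

crossed belt: β = asin((r1+r2)/C) = asin(22/33) = 41.8103°
wrap1 = wrap2 = π + 2β = 263.6206°
tangent length = C·cosβ = 24.5967
L = (r1+r2)·wrap + 2·C·cosβ = 22·4.6010 + 2·24.5967 = 150.4166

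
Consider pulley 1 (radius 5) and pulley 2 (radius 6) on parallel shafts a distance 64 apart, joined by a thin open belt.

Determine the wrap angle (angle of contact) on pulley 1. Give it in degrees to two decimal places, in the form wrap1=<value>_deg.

wrap1=178.21_deg

open belt: β = asin((r2−r1)/C) = asin(1/64) = 0.8953°
wrap1 = π − 2β = 178.2094°
wrap2 = π + 2β = 181.7906°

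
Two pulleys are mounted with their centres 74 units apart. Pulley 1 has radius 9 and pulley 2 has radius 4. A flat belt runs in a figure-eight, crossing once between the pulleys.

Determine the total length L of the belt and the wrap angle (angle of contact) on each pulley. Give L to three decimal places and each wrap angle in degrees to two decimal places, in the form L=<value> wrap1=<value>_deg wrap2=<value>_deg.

crossed belt: β = asin((r1+r2)/C) = asin(13/74) = 10.1180°
wrap1 = wrap2 = π + 2β = 200.2360°
tangent length = C·cosβ = 72.8492
L = (r1+r2)·wrap + 2·C·cosβ = 13·3.4948 + 2·72.8492 = 191.1304

L=191.130 wrap1=200.24_deg wrap2=200.24_deg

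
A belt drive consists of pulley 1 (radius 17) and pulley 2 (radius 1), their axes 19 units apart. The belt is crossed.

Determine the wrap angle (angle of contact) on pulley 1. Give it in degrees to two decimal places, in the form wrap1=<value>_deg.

wrap1=322.66_deg

crossed belt: β = asin((r1+r2)/C) = asin(18/19) = 71.3283°
wrap1 = wrap2 = π + 2β = 322.6566°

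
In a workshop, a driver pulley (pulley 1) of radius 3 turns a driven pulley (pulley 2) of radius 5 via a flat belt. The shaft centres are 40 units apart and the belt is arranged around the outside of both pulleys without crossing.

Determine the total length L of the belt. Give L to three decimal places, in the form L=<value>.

L=105.233

open belt: β = asin((r2−r1)/C) = asin(2/40) = 2.8660°
wrap1 = π − 2β = 174.2680°
wrap2 = π + 2β = 185.7320°
tangent length = C·cosβ = 39.9500
L = r1·wrap1 + r2·wrap2 + 2·C·cosβ = 3·3.0416 + 5·3.2416 + 2·39.9500 = 105.2328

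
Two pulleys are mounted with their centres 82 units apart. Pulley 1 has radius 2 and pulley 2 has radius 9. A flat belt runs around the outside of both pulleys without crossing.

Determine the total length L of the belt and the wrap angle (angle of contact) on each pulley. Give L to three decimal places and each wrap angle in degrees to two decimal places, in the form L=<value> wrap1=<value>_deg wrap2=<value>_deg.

open belt: β = asin((r2−r1)/C) = asin(7/82) = 4.8971°
wrap1 = π − 2β = 170.2059°
wrap2 = π + 2β = 189.7941°
tangent length = C·cosβ = 81.7007
L = r1·wrap1 + r2·wrap2 + 2·C·cosβ = 2·2.9707 + 9·3.3125 + 2·81.7007 = 199.1554

L=199.155 wrap1=170.21_deg wrap2=189.79_deg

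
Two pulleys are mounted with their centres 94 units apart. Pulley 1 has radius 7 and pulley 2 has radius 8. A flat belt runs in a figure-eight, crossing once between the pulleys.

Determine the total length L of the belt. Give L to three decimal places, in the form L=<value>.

crossed belt: β = asin((r1+r2)/C) = asin(15/94) = 9.1822°
wrap1 = wrap2 = π + 2β = 198.3644°
tangent length = C·cosβ = 92.7955
L = (r1+r2)·wrap + 2·C·cosβ = 15·3.4621 + 2·92.7955 = 237.5226

L=237.523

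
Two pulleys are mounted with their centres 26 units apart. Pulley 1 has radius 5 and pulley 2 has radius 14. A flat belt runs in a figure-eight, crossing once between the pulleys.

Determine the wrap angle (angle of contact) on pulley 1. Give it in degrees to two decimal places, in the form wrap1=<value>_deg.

crossed belt: β = asin((r1+r2)/C) = asin(19/26) = 46.9509°
wrap1 = wrap2 = π + 2β = 273.9018°

wrap1=273.90_deg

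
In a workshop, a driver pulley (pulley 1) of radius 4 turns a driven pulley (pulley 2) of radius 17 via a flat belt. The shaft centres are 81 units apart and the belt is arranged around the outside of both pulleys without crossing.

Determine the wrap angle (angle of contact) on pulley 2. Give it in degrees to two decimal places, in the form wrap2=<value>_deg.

wrap2=198.47_deg

open belt: β = asin((r2−r1)/C) = asin(13/81) = 9.2356°
wrap1 = π − 2β = 161.5289°
wrap2 = π + 2β = 198.4711°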